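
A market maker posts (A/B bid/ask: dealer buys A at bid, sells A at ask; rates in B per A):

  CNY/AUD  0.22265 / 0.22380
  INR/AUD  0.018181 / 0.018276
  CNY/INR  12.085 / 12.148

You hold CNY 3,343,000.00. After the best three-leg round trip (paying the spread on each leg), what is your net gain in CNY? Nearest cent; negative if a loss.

Net profit: CNY 9,533.63

Best loop CNY → AUD → INR → CNY:
CNY 3,343,000.00 × 0.22265 (sell CNY at bid) = AUD 744,318.95
AUD 744,318.95 ÷ 0.018276 (buy INR at ask) = INR 40,726,578.57
INR 40,726,578.57 ÷ 12.148 (buy CNY at ask) = CNY 3,352,533.63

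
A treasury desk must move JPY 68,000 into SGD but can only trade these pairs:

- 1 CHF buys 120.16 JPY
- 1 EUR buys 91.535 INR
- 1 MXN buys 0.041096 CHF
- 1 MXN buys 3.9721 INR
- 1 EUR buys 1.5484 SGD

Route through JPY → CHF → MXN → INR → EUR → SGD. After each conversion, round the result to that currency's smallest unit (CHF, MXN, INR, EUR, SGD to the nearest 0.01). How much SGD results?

JPY 68,000 ÷ 120.16 = CHF 565.91
CHF 565.91 ÷ 0.041096 = MXN 13,770.44
MXN 13,770.44 × 3.9721 = INR 54,697.56
INR 54,697.56 ÷ 91.535 = EUR 597.56
EUR 597.56 × 1.5484 = SGD 925.26

SGD 925.26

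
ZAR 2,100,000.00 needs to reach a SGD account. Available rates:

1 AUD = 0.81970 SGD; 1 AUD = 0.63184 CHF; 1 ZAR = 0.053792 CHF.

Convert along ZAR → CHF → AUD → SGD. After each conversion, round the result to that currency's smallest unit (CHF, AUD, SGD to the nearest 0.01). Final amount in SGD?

ZAR 2,100,000.00 × 0.053792 = CHF 112,963.20
CHF 112,963.20 ÷ 0.63184 = AUD 178,784.50
AUD 178,784.50 × 0.81970 = SGD 146,549.65

SGD 146,549.65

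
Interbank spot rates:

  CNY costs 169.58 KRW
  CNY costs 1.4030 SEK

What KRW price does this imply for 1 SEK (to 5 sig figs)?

SEK/KRW = 120.87

1 SEK ÷ 1.4030 = 0.712758 CNY
0.712758 CNY × 169.58 = 120.87 KRW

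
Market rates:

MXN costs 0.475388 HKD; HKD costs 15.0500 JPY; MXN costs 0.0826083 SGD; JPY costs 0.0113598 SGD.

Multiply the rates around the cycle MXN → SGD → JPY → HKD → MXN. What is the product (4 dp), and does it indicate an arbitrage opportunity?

1.0164 (arbitrage exists)

Around MXN → SGD → JPY → HKD → MXN: 1 × 0.0826083 ÷ 0.0113598 ÷ 15.0500 ÷ 0.475388 = 1.016408
Product > 1; profitable direction is MXN → SGD → JPY → HKD → MXN.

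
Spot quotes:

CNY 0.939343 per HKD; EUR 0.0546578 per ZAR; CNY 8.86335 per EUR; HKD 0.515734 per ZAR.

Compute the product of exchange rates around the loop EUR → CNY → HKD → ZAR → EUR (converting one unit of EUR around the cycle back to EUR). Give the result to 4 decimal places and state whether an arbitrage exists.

1.0000 (no arbitrage)

Around EUR → CNY → HKD → ZAR → EUR: 1 × 8.86335 ÷ 0.939343 ÷ 0.515734 × 0.0546578 = 1.000000
Product ≈ 1 (deviation 0.000%, within rounding noise).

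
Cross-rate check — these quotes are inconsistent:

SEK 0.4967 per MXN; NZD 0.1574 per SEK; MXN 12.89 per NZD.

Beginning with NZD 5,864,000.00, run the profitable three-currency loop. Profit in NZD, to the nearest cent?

Profit: NZD 45,432.37

Profitable loop is NZD → MXN → SEK → NZD:
NZD 5,864,000.00 × 12.89 = MXN 75,586,960.00
MXN 75,586,960.00 × 0.4967 = SEK 37,544,043.03
SEK 37,544,043.03 × 0.1574 = NZD 5,909,432.37
Profit = NZD 5,909,432.37 − NZD 5,864,000.00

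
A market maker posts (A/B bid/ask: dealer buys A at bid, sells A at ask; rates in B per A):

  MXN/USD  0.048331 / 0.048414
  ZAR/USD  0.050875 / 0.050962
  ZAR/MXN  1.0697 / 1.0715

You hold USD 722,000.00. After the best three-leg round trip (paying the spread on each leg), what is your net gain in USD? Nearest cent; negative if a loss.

Net profit: USD 10,450.89

Best loop USD → ZAR → MXN → USD:
USD 722,000.00 ÷ 0.050962 (buy ZAR at ask) = ZAR 14,167,418.86
ZAR 14,167,418.86 × 1.0697 (sell ZAR at bid) = MXN 15,154,887.96
MXN 15,154,887.96 × 0.048331 (sell MXN at bid) = USD 732,450.89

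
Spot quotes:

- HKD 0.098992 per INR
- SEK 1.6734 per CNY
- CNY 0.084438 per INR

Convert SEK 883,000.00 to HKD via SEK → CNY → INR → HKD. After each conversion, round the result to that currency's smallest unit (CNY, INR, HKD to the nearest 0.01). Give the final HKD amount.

SEK 883,000.00 ÷ 1.6734 = CNY 527,668.22
CNY 527,668.22 ÷ 0.084438 = INR 6,249,179.52
INR 6,249,179.52 × 0.098992 = HKD 618,618.78

HKD 618,618.78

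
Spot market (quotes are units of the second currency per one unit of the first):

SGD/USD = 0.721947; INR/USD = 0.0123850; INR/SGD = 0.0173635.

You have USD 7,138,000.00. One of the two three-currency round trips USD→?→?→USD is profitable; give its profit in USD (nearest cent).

Profit: USD 86,754.93

Profitable loop is USD → INR → SGD → USD:
USD 7,138,000.00 ÷ 0.0123850 = INR 576,342,349.62
INR 576,342,349.62 × 0.0173635 = SGD 10,007,320.39
SGD 10,007,320.39 × 0.721947 = USD 7,224,754.93
Profit = USD 7,224,754.93 − USD 7,138,000.00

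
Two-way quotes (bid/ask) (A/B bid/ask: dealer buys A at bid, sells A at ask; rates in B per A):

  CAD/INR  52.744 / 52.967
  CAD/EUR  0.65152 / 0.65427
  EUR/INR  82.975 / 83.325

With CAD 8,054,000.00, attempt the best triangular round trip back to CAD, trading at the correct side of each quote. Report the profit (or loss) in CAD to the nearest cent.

Net profit: CAD 166,178.77

Best loop CAD → EUR → INR → CAD:
CAD 8,054,000.00 × 0.65152 (sell CAD at bid) = EUR 5,247,342.08
EUR 5,247,342.08 × 82.975 (sell EUR at bid) = INR 435,398,209.09
INR 435,398,209.09 ÷ 52.967 (buy CAD at ask) = CAD 8,220,178.77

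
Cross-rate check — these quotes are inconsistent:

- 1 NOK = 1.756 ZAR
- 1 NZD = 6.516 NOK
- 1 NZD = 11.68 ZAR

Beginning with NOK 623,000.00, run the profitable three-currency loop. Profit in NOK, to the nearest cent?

Profit: NOK 12,953.41

Profitable loop is NOK → NZD → ZAR → NOK:
NOK 623,000.00 ÷ 6.516 = NZD 95,610.80
NZD 95,610.80 × 11.68 = ZAR 1,116,734.19
ZAR 1,116,734.19 ÷ 1.756 = NOK 635,953.41
Profit = NOK 635,953.41 − NOK 623,000.00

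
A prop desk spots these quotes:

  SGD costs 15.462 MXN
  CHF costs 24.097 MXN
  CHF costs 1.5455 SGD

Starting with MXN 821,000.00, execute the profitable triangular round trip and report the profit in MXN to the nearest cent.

Profitable loop is MXN → SGD → CHF → MXN:
MXN 821,000.00 ÷ 15.462 = SGD 53,097.92
SGD 53,097.92 ÷ 1.5455 = CHF 34,356.47
CHF 34,356.47 × 24.097 = MXN 827,887.75
Profit = MXN 827,887.75 − MXN 821,000.00

Profit: MXN 6,887.75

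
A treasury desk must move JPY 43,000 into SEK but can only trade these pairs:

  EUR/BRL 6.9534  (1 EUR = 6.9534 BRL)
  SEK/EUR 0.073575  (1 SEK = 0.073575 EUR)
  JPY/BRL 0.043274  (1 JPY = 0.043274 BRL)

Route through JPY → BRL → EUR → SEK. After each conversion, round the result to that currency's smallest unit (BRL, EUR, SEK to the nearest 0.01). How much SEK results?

SEK 3,637.24

JPY 43,000 × 0.043274 = BRL 1,860.78
BRL 1,860.78 ÷ 6.9534 = EUR 267.61
EUR 267.61 ÷ 0.073575 = SEK 3,637.24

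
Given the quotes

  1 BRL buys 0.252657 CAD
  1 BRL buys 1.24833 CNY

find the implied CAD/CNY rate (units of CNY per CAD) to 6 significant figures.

CAD/CNY = 4.94081

1 CAD ÷ 0.252657 = 3.95794 BRL
3.95794 BRL × 1.24833 = 4.94081 CNY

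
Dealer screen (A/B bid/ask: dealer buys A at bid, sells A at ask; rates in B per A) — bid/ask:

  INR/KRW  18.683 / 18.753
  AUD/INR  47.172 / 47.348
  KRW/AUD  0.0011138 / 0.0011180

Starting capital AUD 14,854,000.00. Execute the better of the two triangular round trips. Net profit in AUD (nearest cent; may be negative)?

Best loop AUD → KRW → INR → AUD:
AUD 14,854,000.00 ÷ 0.0011180 (buy KRW at ask) = KRW 13,286,225,403
KRW 13,286,225,403 ÷ 18.753 (buy INR at ask) = INR 708,485,330.48
INR 708,485,330.48 ÷ 47.348 (buy AUD at ask) = AUD 14,963,363.40

Net profit: AUD 109,363.40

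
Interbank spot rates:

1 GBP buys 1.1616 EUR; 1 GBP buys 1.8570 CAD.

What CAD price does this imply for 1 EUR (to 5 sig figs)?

EUR/CAD = 1.5987

1 EUR ÷ 1.1616 = 0.860882 GBP
0.860882 GBP × 1.8570 = 1.59866 CAD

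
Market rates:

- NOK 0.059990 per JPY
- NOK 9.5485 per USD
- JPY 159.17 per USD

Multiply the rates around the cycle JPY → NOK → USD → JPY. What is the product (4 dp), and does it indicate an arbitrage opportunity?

Around JPY → NOK → USD → JPY: 1 × 0.059990 ÷ 9.5485 × 159.17 = 1.000011
Product ≈ 1 (deviation 0.001%, within rounding noise).

1.0000 (no arbitrage)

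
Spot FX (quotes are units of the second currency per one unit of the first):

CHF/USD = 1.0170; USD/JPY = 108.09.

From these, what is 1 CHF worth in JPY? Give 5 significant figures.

1 CHF × 1.0170 = 1.017 USD
1.017 USD × 108.09 = 109.928 JPY

CHF/JPY = 109.93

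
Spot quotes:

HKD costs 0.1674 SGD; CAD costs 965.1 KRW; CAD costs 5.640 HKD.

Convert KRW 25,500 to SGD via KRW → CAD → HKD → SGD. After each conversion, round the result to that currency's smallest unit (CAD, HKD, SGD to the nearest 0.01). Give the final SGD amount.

KRW 25,500 ÷ 965.1 = CAD 26.42
CAD 26.42 × 5.640 = HKD 149.01
HKD 149.01 × 0.1674 = SGD 24.94

SGD 24.94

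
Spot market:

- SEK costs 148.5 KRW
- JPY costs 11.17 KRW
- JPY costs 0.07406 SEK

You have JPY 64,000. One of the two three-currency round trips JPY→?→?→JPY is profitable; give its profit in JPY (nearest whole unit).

Profit: JPY 1,001

Profitable loop is JPY → KRW → SEK → JPY:
JPY 64,000 × 11.17 = KRW 714,880
KRW 714,880 ÷ 148.5 = SEK 4,814.01
SEK 4,814.01 ÷ 0.07406 = JPY 65,001
Profit = JPY 65,001 − JPY 64,000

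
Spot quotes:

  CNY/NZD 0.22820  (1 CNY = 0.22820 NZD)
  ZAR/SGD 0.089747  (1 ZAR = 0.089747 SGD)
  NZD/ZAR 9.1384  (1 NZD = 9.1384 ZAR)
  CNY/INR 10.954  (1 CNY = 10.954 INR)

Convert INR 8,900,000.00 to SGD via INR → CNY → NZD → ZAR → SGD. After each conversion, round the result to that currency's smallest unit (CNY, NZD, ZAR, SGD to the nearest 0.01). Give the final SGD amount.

INR 8,900,000.00 ÷ 10.954 = CNY 812,488.59
CNY 812,488.59 × 0.22820 = NZD 185,409.90
NZD 185,409.90 × 9.1384 = ZAR 1,694,349.83
ZAR 1,694,349.83 × 0.089747 = SGD 152,062.81

SGD 152,062.81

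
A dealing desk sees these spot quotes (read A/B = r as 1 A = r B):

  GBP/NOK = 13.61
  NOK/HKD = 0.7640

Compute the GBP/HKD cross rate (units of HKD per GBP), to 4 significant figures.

GBP/HKD = 10.40

1 GBP × 13.61 = 13.61 NOK
13.61 NOK × 0.7640 = 10.398 HKD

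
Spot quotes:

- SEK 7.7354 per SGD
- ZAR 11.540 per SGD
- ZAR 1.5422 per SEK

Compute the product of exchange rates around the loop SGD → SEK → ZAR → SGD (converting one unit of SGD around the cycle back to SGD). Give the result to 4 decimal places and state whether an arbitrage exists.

1.0338 (arbitrage exists)

Around SGD → SEK → ZAR → SGD: 1 × 7.7354 × 1.5422 ÷ 11.540 = 1.033755
Product > 1; profitable direction is SGD → SEK → ZAR → SGD.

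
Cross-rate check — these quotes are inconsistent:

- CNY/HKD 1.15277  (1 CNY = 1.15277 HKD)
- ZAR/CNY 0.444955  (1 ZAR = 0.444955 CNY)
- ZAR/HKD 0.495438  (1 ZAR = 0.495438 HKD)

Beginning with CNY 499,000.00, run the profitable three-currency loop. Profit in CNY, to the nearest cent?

Profitable loop is CNY → HKD → ZAR → CNY:
CNY 499,000.00 × 1.15277 = HKD 575,232.23
HKD 575,232.23 ÷ 0.495438 = ZAR 1,161,057.95
ZAR 1,161,057.95 × 0.444955 = CNY 516,618.54
Profit = CNY 516,618.54 − CNY 499,000.00

Profit: CNY 17,618.54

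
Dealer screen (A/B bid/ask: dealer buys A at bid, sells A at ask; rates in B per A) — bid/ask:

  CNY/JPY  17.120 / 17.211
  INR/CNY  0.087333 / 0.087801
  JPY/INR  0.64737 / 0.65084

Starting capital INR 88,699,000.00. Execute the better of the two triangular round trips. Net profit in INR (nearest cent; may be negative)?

Best loop INR → JPY → CNY → INR:
INR 88,699,000.00 ÷ 0.65084 (buy JPY at ask) = JPY 136,283,879
JPY 136,283,879 ÷ 17.211 (buy CNY at ask) = CNY 7,918,417.25
CNY 7,918,417.25 ÷ 0.087801 (buy INR at ask) = INR 90,185,957.45

Net profit: INR 1,486,957.45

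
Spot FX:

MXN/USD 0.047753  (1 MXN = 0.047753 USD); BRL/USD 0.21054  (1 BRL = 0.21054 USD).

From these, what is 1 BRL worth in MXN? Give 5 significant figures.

1 BRL × 0.21054 = 0.21054 USD
0.21054 USD ÷ 0.047753 = 4.40894 MXN

BRL/MXN = 4.4089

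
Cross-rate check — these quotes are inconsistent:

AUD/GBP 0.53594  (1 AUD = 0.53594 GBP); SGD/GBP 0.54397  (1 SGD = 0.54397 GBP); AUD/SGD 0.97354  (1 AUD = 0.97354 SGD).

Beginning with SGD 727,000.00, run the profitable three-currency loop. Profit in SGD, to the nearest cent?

Profitable loop is SGD → AUD → GBP → SGD:
SGD 727,000.00 ÷ 0.97354 = AUD 746,759.25
AUD 746,759.25 × 0.53594 = GBP 400,218.15
GBP 400,218.15 ÷ 0.54397 = SGD 735,735.71
Profit = SGD 735,735.71 − SGD 727,000.00

Profit: SGD 8,735.71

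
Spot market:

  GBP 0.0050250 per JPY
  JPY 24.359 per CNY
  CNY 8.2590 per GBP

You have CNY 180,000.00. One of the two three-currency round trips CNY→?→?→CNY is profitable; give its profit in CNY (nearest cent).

Profitable loop is CNY → JPY → GBP → CNY:
CNY 180,000.00 × 24.359 = JPY 4,384,620
JPY 4,384,620 × 0.0050250 = GBP 22,032.72
GBP 22,032.72 × 8.2590 = CNY 181,968.20
Profit = CNY 181,968.20 − CNY 180,000.00

Profit: CNY 1,968.20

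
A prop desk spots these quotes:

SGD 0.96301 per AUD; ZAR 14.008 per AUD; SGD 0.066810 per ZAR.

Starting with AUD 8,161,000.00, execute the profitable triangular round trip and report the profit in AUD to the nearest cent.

Profit: AUD 236,626.79

Profitable loop is AUD → SGD → ZAR → AUD:
AUD 8,161,000.00 × 0.96301 = SGD 7,859,124.61
SGD 7,859,124.61 ÷ 0.066810 = ZAR 117,633,956.14
ZAR 117,633,956.14 ÷ 14.008 = AUD 8,397,626.79
Profit = AUD 8,397,626.79 − AUD 8,161,000.00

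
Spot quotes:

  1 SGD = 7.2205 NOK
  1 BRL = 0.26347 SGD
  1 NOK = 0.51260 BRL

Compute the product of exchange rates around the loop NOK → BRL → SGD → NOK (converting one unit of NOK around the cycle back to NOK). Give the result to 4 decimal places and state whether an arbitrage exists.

Around NOK → BRL → SGD → NOK: 1 × 0.51260 × 0.26347 × 7.2205 = 0.975163
Product < 1; profitable direction is NOK → SGD → BRL → NOK.

0.9752 (arbitrage exists)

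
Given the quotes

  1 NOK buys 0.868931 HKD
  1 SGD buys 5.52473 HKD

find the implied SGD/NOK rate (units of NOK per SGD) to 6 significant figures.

1 SGD × 5.52473 = 5.52473 HKD
5.52473 HKD ÷ 0.868931 = 6.35808 NOK

SGD/NOK = 6.35808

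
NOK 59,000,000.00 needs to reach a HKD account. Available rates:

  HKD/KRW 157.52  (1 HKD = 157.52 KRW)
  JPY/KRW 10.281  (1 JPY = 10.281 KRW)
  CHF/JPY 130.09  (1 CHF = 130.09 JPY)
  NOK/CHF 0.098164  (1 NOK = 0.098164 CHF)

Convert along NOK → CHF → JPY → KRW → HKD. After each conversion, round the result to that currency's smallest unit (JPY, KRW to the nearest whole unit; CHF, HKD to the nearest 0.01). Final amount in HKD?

NOK 59,000,000.00 × 0.098164 = CHF 5,791,676.00
CHF 5,791,676.00 × 130.09 = JPY 753,439,131
JPY 753,439,131 × 10.281 = KRW 7,746,107,706
KRW 7,746,107,706 ÷ 157.52 = HKD 49,175,391.73

HKD 49,175,391.73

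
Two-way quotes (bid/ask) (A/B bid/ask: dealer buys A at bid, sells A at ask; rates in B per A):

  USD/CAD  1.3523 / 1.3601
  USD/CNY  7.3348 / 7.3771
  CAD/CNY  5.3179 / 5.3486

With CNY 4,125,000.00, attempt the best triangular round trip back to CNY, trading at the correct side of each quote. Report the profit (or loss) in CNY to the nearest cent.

Best loop CNY → CAD → USD → CNY:
CNY 4,125,000.00 ÷ 5.3486 (buy CAD at ask) = CAD 771,229.85
CAD 771,229.85 ÷ 1.3601 (buy USD at ask) = USD 567,039.08
USD 567,039.08 × 7.3348 (sell USD at bid) = CNY 4,159,118.25

Net profit: CNY 34,118.25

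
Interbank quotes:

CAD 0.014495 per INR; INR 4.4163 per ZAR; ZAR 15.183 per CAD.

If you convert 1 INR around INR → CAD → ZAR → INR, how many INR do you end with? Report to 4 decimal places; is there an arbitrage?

Around INR → CAD → ZAR → INR: 1 × 0.014495 × 15.183 × 4.4163 = 0.971929
Product < 1; profitable direction is INR → ZAR → CAD → INR.

0.9719 (arbitrage exists)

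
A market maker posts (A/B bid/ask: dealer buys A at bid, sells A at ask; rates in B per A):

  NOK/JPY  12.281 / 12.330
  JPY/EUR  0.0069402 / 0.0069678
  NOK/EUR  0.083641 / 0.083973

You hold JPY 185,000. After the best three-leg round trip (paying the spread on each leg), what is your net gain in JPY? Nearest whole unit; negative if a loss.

Net profit: JPY 2,775

Best loop JPY → EUR → NOK → JPY:
JPY 185,000 × 0.0069402 (sell JPY at bid) = EUR 1,283.94
EUR 1,283.94 ÷ 0.083973 (buy NOK at ask) = NOK 15,289.88
NOK 15,289.88 × 12.281 (sell NOK at bid) = JPY 187,775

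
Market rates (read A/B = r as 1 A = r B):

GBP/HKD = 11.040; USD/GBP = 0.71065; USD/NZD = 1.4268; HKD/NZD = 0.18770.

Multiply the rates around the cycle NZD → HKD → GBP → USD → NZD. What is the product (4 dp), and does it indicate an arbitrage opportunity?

0.9689 (arbitrage exists)

Around NZD → HKD → GBP → USD → NZD: 1 ÷ 0.18770 ÷ 11.040 ÷ 0.71065 × 1.4268 = 0.968889
Product < 1; profitable direction is NZD → USD → GBP → HKD → NZD.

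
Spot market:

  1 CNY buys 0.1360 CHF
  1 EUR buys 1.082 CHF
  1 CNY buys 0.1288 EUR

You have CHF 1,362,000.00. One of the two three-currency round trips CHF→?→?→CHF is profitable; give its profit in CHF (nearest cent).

Profitable loop is CHF → CNY → EUR → CHF:
CHF 1,362,000.00 ÷ 0.1360 = CNY 10,014,705.88
CNY 10,014,705.88 × 0.1288 = EUR 1,289,894.12
EUR 1,289,894.12 × 1.082 = CHF 1,395,665.44
Profit = CHF 1,395,665.44 − CHF 1,362,000.00

Profit: CHF 33,665.44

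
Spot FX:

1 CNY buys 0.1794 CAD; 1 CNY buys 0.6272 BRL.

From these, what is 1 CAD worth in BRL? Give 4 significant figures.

CAD/BRL = 3.496

1 CAD ÷ 0.1794 = 5.57414 CNY
5.57414 CNY × 0.6272 = 3.4961 BRL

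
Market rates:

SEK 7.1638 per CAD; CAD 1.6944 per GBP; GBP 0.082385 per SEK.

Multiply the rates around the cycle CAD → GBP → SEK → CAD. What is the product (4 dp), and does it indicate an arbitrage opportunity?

1.0000 (no arbitrage)

Around CAD → GBP → SEK → CAD: 1 ÷ 1.6944 ÷ 0.082385 ÷ 7.1638 = 0.999983
Product ≈ 1 (deviation 0.002%, within rounding noise).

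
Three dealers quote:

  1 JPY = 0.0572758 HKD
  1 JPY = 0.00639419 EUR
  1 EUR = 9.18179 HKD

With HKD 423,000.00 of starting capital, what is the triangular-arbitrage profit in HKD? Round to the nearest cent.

Profitable loop is HKD → JPY → EUR → HKD:
HKD 423,000.00 ÷ 0.0572758 = JPY 7,385,318
JPY 7,385,318 × 0.00639419 = EUR 47,223.13
EUR 47,223.13 × 9.18179 = HKD 433,592.83
Profit = HKD 433,592.83 − HKD 423,000.00

Profit: HKD 10,592.83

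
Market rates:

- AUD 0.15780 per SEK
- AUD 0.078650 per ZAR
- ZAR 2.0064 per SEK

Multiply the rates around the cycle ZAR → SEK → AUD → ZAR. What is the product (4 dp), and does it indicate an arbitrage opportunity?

1.0000 (no arbitrage)

Around ZAR → SEK → AUD → ZAR: 1 ÷ 2.0064 × 0.15780 ÷ 0.078650 = 0.999979
Product ≈ 1 (deviation 0.002%, within rounding noise).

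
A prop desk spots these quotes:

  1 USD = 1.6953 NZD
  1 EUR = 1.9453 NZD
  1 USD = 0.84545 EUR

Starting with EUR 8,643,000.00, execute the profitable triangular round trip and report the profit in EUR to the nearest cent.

Profitable loop is EUR → USD → NZD → EUR:
EUR 8,643,000.00 ÷ 0.84545 = USD 10,222,958.19
USD 10,222,958.19 × 1.6953 = NZD 17,330,981.02
NZD 17,330,981.02 ÷ 1.9453 = EUR 8,909,155.92
Profit = EUR 8,909,155.92 − EUR 8,643,000.00

Profit: EUR 266,155.92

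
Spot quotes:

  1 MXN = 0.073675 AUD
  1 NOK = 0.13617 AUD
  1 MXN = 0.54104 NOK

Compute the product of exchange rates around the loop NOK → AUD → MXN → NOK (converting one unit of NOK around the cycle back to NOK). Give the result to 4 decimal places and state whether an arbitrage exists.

Around NOK → AUD → MXN → NOK: 1 × 0.13617 ÷ 0.073675 × 0.54104 = 0.999979
Product ≈ 1 (deviation 0.002%, within rounding noise).

1.0000 (no arbitrage)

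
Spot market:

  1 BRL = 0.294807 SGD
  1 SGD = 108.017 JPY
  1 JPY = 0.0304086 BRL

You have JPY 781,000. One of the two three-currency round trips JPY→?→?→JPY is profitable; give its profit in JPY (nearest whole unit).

Profit: JPY 25,538

Profitable loop is JPY → SGD → BRL → JPY:
JPY 781,000 ÷ 108.017 = SGD 7,230.34
SGD 7,230.34 ÷ 0.294807 = BRL 24,525.68
BRL 24,525.68 ÷ 0.0304086 = JPY 806,538
Profit = JPY 806,538 − JPY 781,000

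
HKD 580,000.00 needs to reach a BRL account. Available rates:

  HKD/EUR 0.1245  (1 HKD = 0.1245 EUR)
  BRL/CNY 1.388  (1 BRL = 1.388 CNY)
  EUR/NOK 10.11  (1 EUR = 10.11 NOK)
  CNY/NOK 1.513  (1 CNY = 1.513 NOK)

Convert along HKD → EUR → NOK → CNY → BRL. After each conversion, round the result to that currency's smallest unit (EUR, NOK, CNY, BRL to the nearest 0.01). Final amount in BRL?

BRL 347,632.29

HKD 580,000.00 × 0.1245 = EUR 72,210.00
EUR 72,210.00 × 10.11 = NOK 730,043.10
NOK 730,043.10 ÷ 1.513 = CNY 482,513.62
CNY 482,513.62 ÷ 1.388 = BRL 347,632.29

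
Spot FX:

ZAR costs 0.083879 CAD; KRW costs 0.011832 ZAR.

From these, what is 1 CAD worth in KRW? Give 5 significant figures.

1 CAD ÷ 0.083879 = 11.9219 ZAR
11.9219 ZAR ÷ 0.011832 = 1007.6 KRW

CAD/KRW = 1007.6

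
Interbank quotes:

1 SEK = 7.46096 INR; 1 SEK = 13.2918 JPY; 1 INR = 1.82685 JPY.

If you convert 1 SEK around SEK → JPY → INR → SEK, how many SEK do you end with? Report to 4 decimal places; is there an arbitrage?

0.9752 (arbitrage exists)

Around SEK → JPY → INR → SEK: 1 × 13.2918 ÷ 1.82685 ÷ 7.46096 = 0.975183
Product < 1; profitable direction is SEK → INR → JPY → SEK.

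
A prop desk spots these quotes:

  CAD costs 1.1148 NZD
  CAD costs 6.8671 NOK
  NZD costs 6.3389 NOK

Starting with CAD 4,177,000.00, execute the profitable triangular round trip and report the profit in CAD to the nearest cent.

Profitable loop is CAD → NZD → NOK → CAD:
CAD 4,177,000.00 × 1.1148 = NZD 4,656,519.60
NZD 4,656,519.60 × 6.3389 = NOK 29,517,212.09
NOK 29,517,212.09 ÷ 6.8671 = CAD 4,298,351.87
Profit = CAD 4,298,351.87 − CAD 4,177,000.00

Profit: CAD 121,351.87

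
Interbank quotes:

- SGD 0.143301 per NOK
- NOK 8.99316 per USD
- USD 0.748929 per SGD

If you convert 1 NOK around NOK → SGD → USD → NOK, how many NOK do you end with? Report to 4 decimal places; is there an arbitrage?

0.9652 (arbitrage exists)

Around NOK → SGD → USD → NOK: 1 × 0.143301 × 0.748929 × 8.99316 = 0.965166
Product < 1; profitable direction is NOK → USD → SGD → NOK.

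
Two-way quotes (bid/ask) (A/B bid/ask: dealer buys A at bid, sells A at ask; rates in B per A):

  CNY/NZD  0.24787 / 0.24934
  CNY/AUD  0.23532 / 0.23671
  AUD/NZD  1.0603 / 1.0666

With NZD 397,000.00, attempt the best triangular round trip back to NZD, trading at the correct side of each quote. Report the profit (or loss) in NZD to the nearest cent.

Best loop NZD → CNY → AUD → NZD:
NZD 397,000.00 ÷ 0.24934 (buy CNY at ask) = CNY 1,592,203.42
CNY 1,592,203.42 × 0.23532 (sell CNY at bid) = AUD 374,677.31
AUD 374,677.31 × 1.0603 (sell AUD at bid) = NZD 397,270.35

Net profit: NZD 270.35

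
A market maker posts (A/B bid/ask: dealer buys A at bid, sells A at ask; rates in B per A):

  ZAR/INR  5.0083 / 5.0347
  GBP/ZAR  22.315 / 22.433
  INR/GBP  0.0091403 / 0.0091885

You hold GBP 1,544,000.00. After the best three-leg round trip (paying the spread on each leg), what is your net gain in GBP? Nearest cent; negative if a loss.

Net profit: GBP 33,229.80

Best loop GBP → ZAR → INR → GBP:
GBP 1,544,000.00 × 22.315 (sell GBP at bid) = ZAR 34,454,360.00
ZAR 34,454,360.00 × 5.0083 (sell ZAR at bid) = INR 172,557,771.19
INR 172,557,771.19 × 0.0091403 (sell INR at bid) = GBP 1,577,229.80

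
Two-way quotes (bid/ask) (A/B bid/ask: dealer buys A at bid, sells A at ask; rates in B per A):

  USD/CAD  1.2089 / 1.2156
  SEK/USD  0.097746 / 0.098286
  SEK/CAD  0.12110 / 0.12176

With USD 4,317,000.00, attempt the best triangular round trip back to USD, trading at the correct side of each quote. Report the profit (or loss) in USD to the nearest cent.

Best loop USD → SEK → CAD → USD:
USD 4,317,000.00 ÷ 0.098286 (buy SEK at ask) = SEK 43,922,837.43
SEK 43,922,837.43 × 0.12110 (sell SEK at bid) = CAD 5,319,055.61
CAD 5,319,055.61 ÷ 1.2156 (buy USD at ask) = USD 4,375,662.73

Net profit: USD 58,662.73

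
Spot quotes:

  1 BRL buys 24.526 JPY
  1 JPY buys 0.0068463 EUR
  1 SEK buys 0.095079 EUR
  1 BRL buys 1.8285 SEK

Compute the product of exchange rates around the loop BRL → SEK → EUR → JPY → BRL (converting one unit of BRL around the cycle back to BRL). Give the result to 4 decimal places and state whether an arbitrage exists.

Around BRL → SEK → EUR → JPY → BRL: 1 × 1.8285 × 0.095079 ÷ 0.0068463 ÷ 24.526 = 1.035373
Product > 1; profitable direction is BRL → SEK → EUR → JPY → BRL.

1.0354 (arbitrage exists)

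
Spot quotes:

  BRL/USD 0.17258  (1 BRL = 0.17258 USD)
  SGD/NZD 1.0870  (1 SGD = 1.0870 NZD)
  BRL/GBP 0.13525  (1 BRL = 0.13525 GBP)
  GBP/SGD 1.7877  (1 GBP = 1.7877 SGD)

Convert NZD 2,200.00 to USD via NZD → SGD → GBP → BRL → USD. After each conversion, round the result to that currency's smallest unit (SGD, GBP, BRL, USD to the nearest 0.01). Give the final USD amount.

USD 1,444.62

NZD 2,200.00 ÷ 1.0870 = SGD 2,023.92
SGD 2,023.92 ÷ 1.7877 = GBP 1,132.14
GBP 1,132.14 ÷ 0.13525 = BRL 8,370.72
BRL 8,370.72 × 0.17258 = USD 1,444.62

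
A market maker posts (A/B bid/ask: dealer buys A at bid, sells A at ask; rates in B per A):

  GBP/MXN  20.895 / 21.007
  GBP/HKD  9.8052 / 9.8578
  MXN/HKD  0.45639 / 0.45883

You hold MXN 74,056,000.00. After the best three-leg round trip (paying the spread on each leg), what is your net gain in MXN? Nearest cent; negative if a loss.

Best loop MXN → GBP → HKD → MXN:
MXN 74,056,000.00 ÷ 21.007 (buy GBP at ask) = GBP 3,525,301.09
GBP 3,525,301.09 × 9.8052 (sell GBP at bid) = HKD 34,566,282.25
HKD 34,566,282.25 ÷ 0.45883 (buy MXN at ask) = MXN 75,335,706.58

Net profit: MXN 1,279,706.58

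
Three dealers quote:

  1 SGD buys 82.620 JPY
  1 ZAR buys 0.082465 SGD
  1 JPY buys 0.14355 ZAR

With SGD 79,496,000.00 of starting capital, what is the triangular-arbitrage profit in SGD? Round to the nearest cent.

Profit: SGD 1,784,660.86

Profitable loop is SGD → ZAR → JPY → SGD:
SGD 79,496,000.00 ÷ 0.082465 = ZAR 963,996,847.15
ZAR 963,996,847.15 ÷ 0.14355 = JPY 6,715,408,200
JPY 6,715,408,200 ÷ 82.620 = SGD 81,280,660.86
Profit = SGD 81,280,660.86 − SGD 79,496,000.00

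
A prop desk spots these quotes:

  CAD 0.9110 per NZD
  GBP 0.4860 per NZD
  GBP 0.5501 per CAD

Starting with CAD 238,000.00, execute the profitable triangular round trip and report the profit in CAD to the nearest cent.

Profit: CAD 7,414.78

Profitable loop is CAD → GBP → NZD → CAD:
CAD 238,000.00 × 0.5501 = GBP 130,923.80
GBP 130,923.80 ÷ 0.4860 = NZD 269,390.53
NZD 269,390.53 × 0.9110 = CAD 245,414.78
Profit = CAD 245,414.78 − CAD 238,000.00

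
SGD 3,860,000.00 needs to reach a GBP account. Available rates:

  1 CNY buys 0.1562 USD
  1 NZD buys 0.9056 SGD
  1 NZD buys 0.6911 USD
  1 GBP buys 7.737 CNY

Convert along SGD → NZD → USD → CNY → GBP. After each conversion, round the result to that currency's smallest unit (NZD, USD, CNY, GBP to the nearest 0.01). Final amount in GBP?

GBP 2,437,463.70

SGD 3,860,000.00 ÷ 0.9056 = NZD 4,262,367.49
NZD 4,262,367.49 × 0.6911 = USD 2,945,722.17
USD 2,945,722.17 ÷ 0.1562 = CNY 18,858,656.66
CNY 18,858,656.66 ÷ 7.737 = GBP 2,437,463.70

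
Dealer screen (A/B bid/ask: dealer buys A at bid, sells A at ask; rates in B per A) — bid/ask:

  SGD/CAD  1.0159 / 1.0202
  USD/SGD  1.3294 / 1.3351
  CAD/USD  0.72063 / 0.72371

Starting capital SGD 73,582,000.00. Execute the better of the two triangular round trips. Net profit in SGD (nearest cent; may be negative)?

Net profit: SGD 1,064,233.56

Best loop SGD → USD → CAD → SGD:
SGD 73,582,000.00 ÷ 1.3351 (buy USD at ask) = USD 55,113,474.65
USD 55,113,474.65 ÷ 0.72371 (buy CAD at ask) = CAD 76,154,087.47
CAD 76,154,087.47 ÷ 1.0202 (buy SGD at ask) = SGD 74,646,233.56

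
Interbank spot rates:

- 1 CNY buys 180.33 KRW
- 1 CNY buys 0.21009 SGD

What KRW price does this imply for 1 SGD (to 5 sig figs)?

1 SGD ÷ 0.21009 = 4.75986 CNY
4.75986 CNY × 180.33 = 858.346 KRW

SGD/KRW = 858.35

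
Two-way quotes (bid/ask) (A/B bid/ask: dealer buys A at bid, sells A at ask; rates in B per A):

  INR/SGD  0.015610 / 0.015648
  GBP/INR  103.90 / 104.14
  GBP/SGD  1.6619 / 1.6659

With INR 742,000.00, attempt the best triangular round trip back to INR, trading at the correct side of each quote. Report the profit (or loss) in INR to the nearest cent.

Best loop INR → GBP → SGD → INR:
INR 742,000.00 ÷ 104.14 (buy GBP at ask) = GBP 7,125.02
GBP 7,125.02 × 1.6619 (sell GBP at bid) = SGD 11,841.08
SGD 11,841.08 ÷ 0.015648 (buy INR at ask) = INR 756,715.07

Net profit: INR 14,715.07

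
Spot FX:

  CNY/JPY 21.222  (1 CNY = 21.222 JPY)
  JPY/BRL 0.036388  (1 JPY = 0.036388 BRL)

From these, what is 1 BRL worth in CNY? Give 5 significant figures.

BRL/CNY = 1.2950

1 BRL ÷ 0.036388 = 27.4816 JPY
27.4816 JPY ÷ 21.222 = 1.29496 CNY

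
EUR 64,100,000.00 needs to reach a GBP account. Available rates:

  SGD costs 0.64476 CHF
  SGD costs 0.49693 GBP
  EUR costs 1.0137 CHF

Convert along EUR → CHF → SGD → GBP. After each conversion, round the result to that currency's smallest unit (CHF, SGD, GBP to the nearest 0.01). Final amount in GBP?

GBP 50,080,032.91

EUR 64,100,000.00 × 1.0137 = CHF 64,978,170.00
CHF 64,978,170.00 ÷ 0.64476 = SGD 100,778,847.94
SGD 100,778,847.94 × 0.49693 = GBP 50,080,032.91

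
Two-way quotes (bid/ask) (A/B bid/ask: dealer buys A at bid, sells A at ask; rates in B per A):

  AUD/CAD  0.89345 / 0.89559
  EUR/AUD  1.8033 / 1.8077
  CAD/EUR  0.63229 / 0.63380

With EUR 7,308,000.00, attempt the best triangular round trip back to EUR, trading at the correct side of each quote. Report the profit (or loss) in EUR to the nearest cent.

Net profit: EUR 136,800.90

Best loop EUR → AUD → CAD → EUR:
EUR 7,308,000.00 × 1.8033 (sell EUR at bid) = AUD 13,178,516.40
AUD 13,178,516.40 × 0.89345 (sell AUD at bid) = CAD 11,774,345.48
CAD 11,774,345.48 × 0.63229 (sell CAD at bid) = EUR 7,444,800.90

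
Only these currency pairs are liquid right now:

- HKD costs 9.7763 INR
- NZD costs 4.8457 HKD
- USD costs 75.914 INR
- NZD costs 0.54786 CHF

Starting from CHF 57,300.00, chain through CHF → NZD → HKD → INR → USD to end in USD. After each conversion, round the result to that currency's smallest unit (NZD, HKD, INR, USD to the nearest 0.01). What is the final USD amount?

CHF 57,300.00 ÷ 0.54786 = NZD 104,588.76
NZD 104,588.76 × 4.8457 = HKD 506,805.75
HKD 506,805.75 × 9.7763 = INR 4,954,685.05
INR 4,954,685.05 ÷ 75.914 = USD 65,267.08

USD 65,267.08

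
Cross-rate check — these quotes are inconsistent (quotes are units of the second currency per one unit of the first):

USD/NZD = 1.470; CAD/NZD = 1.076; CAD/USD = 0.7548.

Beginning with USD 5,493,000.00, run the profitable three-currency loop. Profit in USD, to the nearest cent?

Profit: USD 171,304.00

Profitable loop is USD → NZD → CAD → USD:
USD 5,493,000.00 × 1.470 = NZD 8,074,710.00
NZD 8,074,710.00 ÷ 1.076 = CAD 7,504,377.32
CAD 7,504,377.32 × 0.7548 = USD 5,664,304.00
Profit = USD 5,664,304.00 − USD 5,493,000.00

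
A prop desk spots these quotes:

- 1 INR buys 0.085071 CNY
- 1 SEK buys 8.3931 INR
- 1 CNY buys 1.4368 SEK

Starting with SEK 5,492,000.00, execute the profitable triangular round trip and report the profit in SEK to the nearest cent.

Profitable loop is SEK → INR → CNY → SEK:
SEK 5,492,000.00 × 8.3931 = INR 46,094,905.20
INR 46,094,905.20 × 0.085071 = CNY 3,921,339.68
CNY 3,921,339.68 × 1.4368 = SEK 5,634,180.85
Profit = SEK 5,634,180.85 − SEK 5,492,000.00

Profit: SEK 142,180.85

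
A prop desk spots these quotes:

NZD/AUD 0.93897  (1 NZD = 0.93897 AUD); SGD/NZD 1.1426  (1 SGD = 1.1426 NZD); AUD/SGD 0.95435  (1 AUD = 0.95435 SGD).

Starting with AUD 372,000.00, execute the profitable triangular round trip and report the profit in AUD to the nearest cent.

Profitable loop is AUD → SGD → NZD → AUD:
AUD 372,000.00 × 0.95435 = SGD 355,018.20
SGD 355,018.20 × 1.1426 = NZD 405,643.80
NZD 405,643.80 × 0.93897 = AUD 380,887.35
Profit = AUD 380,887.35 − AUD 372,000.00

Profit: AUD 8,887.35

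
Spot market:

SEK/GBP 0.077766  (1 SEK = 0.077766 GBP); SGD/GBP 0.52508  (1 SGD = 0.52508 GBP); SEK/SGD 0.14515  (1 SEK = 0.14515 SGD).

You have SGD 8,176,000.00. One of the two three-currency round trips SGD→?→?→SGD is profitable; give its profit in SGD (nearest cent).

Profitable loop is SGD → SEK → GBP → SGD:
SGD 8,176,000.00 ÷ 0.14515 = SEK 56,327,936.62
SEK 56,327,936.62 × 0.077766 = GBP 4,380,398.32
GBP 4,380,398.32 ÷ 0.52508 = SGD 8,342,344.63
Profit = SGD 8,342,344.63 − SGD 8,176,000.00

Profit: SGD 166,344.63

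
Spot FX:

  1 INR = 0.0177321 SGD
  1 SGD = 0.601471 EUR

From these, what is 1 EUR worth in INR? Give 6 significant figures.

EUR/INR = 93.7616

1 EUR ÷ 0.601471 = 1.66259 SGD
1.66259 SGD ÷ 0.0177321 = 93.7616 INR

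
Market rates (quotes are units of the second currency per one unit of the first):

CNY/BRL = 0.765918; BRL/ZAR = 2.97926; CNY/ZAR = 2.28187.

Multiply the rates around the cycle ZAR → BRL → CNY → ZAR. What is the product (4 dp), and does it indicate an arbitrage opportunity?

Around ZAR → BRL → CNY → ZAR: 1 ÷ 2.97926 ÷ 0.765918 × 2.28187 = 1.000000
Product ≈ 1 (deviation 0.000%, within rounding noise).

1.0000 (no arbitrage)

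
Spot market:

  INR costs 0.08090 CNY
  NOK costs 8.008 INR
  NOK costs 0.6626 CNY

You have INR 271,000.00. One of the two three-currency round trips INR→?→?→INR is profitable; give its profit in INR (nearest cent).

Profitable loop is INR → NOK → CNY → INR:
INR 271,000.00 ÷ 8.008 = NOK 33,841.16
NOK 33,841.16 × 0.6626 = CNY 22,423.15
CNY 22,423.15 ÷ 0.08090 = INR 277,171.22
Profit = INR 277,171.22 − INR 271,000.00

Profit: INR 6,171.22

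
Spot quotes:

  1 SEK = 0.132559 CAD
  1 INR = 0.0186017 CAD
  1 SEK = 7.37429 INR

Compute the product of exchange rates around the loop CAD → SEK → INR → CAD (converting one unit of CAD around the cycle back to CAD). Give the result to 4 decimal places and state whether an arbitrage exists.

1.0348 (arbitrage exists)

Around CAD → SEK → INR → CAD: 1 ÷ 0.132559 × 7.37429 × 0.0186017 = 1.034817
Product > 1; profitable direction is CAD → SEK → INR → CAD.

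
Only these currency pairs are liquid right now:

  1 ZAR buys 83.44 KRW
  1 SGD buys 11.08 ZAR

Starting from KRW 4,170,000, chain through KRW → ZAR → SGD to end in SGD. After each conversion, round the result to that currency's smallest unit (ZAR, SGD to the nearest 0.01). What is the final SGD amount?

SGD 4,510.47

KRW 4,170,000 ÷ 83.44 = ZAR 49,976.03
ZAR 49,976.03 ÷ 11.08 = SGD 4,510.47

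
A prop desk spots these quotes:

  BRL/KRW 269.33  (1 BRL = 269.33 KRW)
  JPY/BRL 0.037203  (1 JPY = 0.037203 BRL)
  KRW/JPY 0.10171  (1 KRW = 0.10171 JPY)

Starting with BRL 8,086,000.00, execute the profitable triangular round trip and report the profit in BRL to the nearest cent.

Profitable loop is BRL → KRW → JPY → BRL:
BRL 8,086,000.00 × 269.33 = KRW 2,177,802,380
KRW 2,177,802,380 × 0.10171 = JPY 221,504,280
JPY 221,504,280 × 0.037203 = BRL 8,240,623.73
Profit = BRL 8,240,623.73 − BRL 8,086,000.00

Profit: BRL 154,623.73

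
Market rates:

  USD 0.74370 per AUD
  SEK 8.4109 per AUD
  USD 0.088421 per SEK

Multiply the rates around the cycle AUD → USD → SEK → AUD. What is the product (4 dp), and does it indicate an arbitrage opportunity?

Around AUD → USD → SEK → AUD: 1 × 0.74370 ÷ 0.088421 ÷ 8.4109 = 1.000000
Product ≈ 1 (deviation 0.000%, within rounding noise).

1.0000 (no arbitrage)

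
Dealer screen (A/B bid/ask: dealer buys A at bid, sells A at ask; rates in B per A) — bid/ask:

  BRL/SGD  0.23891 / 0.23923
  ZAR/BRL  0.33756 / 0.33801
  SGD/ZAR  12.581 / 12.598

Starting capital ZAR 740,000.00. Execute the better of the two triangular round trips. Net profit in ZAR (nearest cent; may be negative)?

Net profit: ZAR 10,813.70

Best loop ZAR → BRL → SGD → ZAR:
ZAR 740,000.00 × 0.33756 (sell ZAR at bid) = BRL 249,794.40
BRL 249,794.40 × 0.23891 (sell BRL at bid) = SGD 59,678.38
SGD 59,678.38 × 12.581 (sell SGD at bid) = ZAR 750,813.70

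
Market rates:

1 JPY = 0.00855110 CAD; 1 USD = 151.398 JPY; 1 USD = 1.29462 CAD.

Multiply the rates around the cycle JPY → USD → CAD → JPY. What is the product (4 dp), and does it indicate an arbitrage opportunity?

Around JPY → USD → CAD → JPY: 1 ÷ 151.398 × 1.29462 ÷ 0.00855110 = 1.000000
Product ≈ 1 (deviation 0.000%, within rounding noise).

1.0000 (no arbitrage)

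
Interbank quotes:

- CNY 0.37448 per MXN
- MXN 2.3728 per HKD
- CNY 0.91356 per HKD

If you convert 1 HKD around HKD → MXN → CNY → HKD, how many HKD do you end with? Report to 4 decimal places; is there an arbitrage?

0.9726 (arbitrage exists)

Around HKD → MXN → CNY → HKD: 1 × 2.3728 × 0.37448 ÷ 0.91356 = 0.972641
Product < 1; profitable direction is HKD → CNY → MXN → HKD.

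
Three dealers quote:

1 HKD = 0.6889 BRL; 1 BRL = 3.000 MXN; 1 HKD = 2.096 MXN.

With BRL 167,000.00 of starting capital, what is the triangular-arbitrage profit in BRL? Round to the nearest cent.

Profitable loop is BRL → HKD → MXN → BRL:
BRL 167,000.00 ÷ 0.6889 = HKD 242,415.44
HKD 242,415.44 × 2.096 = MXN 508,102.77
MXN 508,102.77 ÷ 3.000 = BRL 169,367.59
Profit = BRL 169,367.59 − BRL 167,000.00

Profit: BRL 2,367.59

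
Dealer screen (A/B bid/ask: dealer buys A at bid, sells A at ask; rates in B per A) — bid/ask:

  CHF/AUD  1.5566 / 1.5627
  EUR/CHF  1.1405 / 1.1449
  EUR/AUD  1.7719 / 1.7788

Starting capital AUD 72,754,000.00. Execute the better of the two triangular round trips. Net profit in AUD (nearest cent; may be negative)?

Net result: AUD -143,058.05 (no profitable arbitrage after spreads)

Best loop AUD → EUR → CHF → AUD:
AUD 72,754,000.00 ÷ 1.7788 (buy EUR at ask) = EUR 40,900,607.15
EUR 40,900,607.15 × 1.1405 (sell EUR at bid) = CHF 46,647,142.46
CHF 46,647,142.46 × 1.5566 (sell CHF at bid) = AUD 72,610,941.95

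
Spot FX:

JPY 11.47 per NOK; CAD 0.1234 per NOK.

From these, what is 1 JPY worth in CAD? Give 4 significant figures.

1 JPY ÷ 11.47 = 0.087184 NOK
0.087184 NOK × 0.1234 = 0.0107585 CAD

JPY/CAD = 0.01076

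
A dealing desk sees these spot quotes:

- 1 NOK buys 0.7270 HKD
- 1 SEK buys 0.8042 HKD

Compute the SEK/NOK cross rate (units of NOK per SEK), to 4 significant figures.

1 SEK × 0.8042 = 0.8042 HKD
0.8042 HKD ÷ 0.7270 = 1.10619 NOK

SEK/NOK = 1.106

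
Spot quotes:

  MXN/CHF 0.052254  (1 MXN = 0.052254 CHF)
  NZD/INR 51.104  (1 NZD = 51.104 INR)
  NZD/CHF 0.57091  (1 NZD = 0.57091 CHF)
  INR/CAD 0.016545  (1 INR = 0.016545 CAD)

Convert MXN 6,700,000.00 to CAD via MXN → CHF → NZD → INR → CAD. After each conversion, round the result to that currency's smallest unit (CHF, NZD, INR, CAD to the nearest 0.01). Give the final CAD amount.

CAD 518,499.52

MXN 6,700,000.00 × 0.052254 = CHF 350,101.80
CHF 350,101.80 ÷ 0.57091 = NZD 613,234.66
NZD 613,234.66 × 51.104 = INR 31,338,744.06
INR 31,338,744.06 × 0.016545 = CAD 518,499.52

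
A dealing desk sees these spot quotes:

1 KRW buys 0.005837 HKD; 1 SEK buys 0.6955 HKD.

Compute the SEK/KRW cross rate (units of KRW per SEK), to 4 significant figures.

1 SEK × 0.6955 = 0.6955 HKD
0.6955 HKD ÷ 0.005837 = 119.154 KRW

SEK/KRW = 119.2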